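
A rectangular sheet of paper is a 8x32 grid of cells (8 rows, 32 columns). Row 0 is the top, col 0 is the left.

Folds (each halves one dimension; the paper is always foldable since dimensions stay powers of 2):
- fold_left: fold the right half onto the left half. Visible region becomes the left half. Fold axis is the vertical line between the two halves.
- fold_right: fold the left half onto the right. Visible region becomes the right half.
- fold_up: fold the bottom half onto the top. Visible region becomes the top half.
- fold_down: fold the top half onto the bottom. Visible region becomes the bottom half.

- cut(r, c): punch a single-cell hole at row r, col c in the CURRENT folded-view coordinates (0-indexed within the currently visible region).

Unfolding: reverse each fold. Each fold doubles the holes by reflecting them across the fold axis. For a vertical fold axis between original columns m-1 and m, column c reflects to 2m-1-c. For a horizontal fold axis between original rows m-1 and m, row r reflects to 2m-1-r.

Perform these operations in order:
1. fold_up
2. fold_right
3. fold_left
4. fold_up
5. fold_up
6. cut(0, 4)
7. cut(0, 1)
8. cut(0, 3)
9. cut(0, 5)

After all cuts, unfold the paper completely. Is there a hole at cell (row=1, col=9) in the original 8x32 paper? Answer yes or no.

Op 1 fold_up: fold axis h@4; visible region now rows[0,4) x cols[0,32) = 4x32
Op 2 fold_right: fold axis v@16; visible region now rows[0,4) x cols[16,32) = 4x16
Op 3 fold_left: fold axis v@24; visible region now rows[0,4) x cols[16,24) = 4x8
Op 4 fold_up: fold axis h@2; visible region now rows[0,2) x cols[16,24) = 2x8
Op 5 fold_up: fold axis h@1; visible region now rows[0,1) x cols[16,24) = 1x8
Op 6 cut(0, 4): punch at orig (0,20); cuts so far [(0, 20)]; region rows[0,1) x cols[16,24) = 1x8
Op 7 cut(0, 1): punch at orig (0,17); cuts so far [(0, 17), (0, 20)]; region rows[0,1) x cols[16,24) = 1x8
Op 8 cut(0, 3): punch at orig (0,19); cuts so far [(0, 17), (0, 19), (0, 20)]; region rows[0,1) x cols[16,24) = 1x8
Op 9 cut(0, 5): punch at orig (0,21); cuts so far [(0, 17), (0, 19), (0, 20), (0, 21)]; region rows[0,1) x cols[16,24) = 1x8
Unfold 1 (reflect across h@1): 8 holes -> [(0, 17), (0, 19), (0, 20), (0, 21), (1, 17), (1, 19), (1, 20), (1, 21)]
Unfold 2 (reflect across h@2): 16 holes -> [(0, 17), (0, 19), (0, 20), (0, 21), (1, 17), (1, 19), (1, 20), (1, 21), (2, 17), (2, 19), (2, 20), (2, 21), (3, 17), (3, 19), (3, 20), (3, 21)]
Unfold 3 (reflect across v@24): 32 holes -> [(0, 17), (0, 19), (0, 20), (0, 21), (0, 26), (0, 27), (0, 28), (0, 30), (1, 17), (1, 19), (1, 20), (1, 21), (1, 26), (1, 27), (1, 28), (1, 30), (2, 17), (2, 19), (2, 20), (2, 21), (2, 26), (2, 27), (2, 28), (2, 30), (3, 17), (3, 19), (3, 20), (3, 21), (3, 26), (3, 27), (3, 28), (3, 30)]
Unfold 4 (reflect across v@16): 64 holes -> [(0, 1), (0, 3), (0, 4), (0, 5), (0, 10), (0, 11), (0, 12), (0, 14), (0, 17), (0, 19), (0, 20), (0, 21), (0, 26), (0, 27), (0, 28), (0, 30), (1, 1), (1, 3), (1, 4), (1, 5), (1, 10), (1, 11), (1, 12), (1, 14), (1, 17), (1, 19), (1, 20), (1, 21), (1, 26), (1, 27), (1, 28), (1, 30), (2, 1), (2, 3), (2, 4), (2, 5), (2, 10), (2, 11), (2, 12), (2, 14), (2, 17), (2, 19), (2, 20), (2, 21), (2, 26), (2, 27), (2, 28), (2, 30), (3, 1), (3, 3), (3, 4), (3, 5), (3, 10), (3, 11), (3, 12), (3, 14), (3, 17), (3, 19), (3, 20), (3, 21), (3, 26), (3, 27), (3, 28), (3, 30)]
Unfold 5 (reflect across h@4): 128 holes -> [(0, 1), (0, 3), (0, 4), (0, 5), (0, 10), (0, 11), (0, 12), (0, 14), (0, 17), (0, 19), (0, 20), (0, 21), (0, 26), (0, 27), (0, 28), (0, 30), (1, 1), (1, 3), (1, 4), (1, 5), (1, 10), (1, 11), (1, 12), (1, 14), (1, 17), (1, 19), (1, 20), (1, 21), (1, 26), (1, 27), (1, 28), (1, 30), (2, 1), (2, 3), (2, 4), (2, 5), (2, 10), (2, 11), (2, 12), (2, 14), (2, 17), (2, 19), (2, 20), (2, 21), (2, 26), (2, 27), (2, 28), (2, 30), (3, 1), (3, 3), (3, 4), (3, 5), (3, 10), (3, 11), (3, 12), (3, 14), (3, 17), (3, 19), (3, 20), (3, 21), (3, 26), (3, 27), (3, 28), (3, 30), (4, 1), (4, 3), (4, 4), (4, 5), (4, 10), (4, 11), (4, 12), (4, 14), (4, 17), (4, 19), (4, 20), (4, 21), (4, 26), (4, 27), (4, 28), (4, 30), (5, 1), (5, 3), (5, 4), (5, 5), (5, 10), (5, 11), (5, 12), (5, 14), (5, 17), (5, 19), (5, 20), (5, 21), (5, 26), (5, 27), (5, 28), (5, 30), (6, 1), (6, 3), (6, 4), (6, 5), (6, 10), (6, 11), (6, 12), (6, 14), (6, 17), (6, 19), (6, 20), (6, 21), (6, 26), (6, 27), (6, 28), (6, 30), (7, 1), (7, 3), (7, 4), (7, 5), (7, 10), (7, 11), (7, 12), (7, 14), (7, 17), (7, 19), (7, 20), (7, 21), (7, 26), (7, 27), (7, 28), (7, 30)]
Holes: [(0, 1), (0, 3), (0, 4), (0, 5), (0, 10), (0, 11), (0, 12), (0, 14), (0, 17), (0, 19), (0, 20), (0, 21), (0, 26), (0, 27), (0, 28), (0, 30), (1, 1), (1, 3), (1, 4), (1, 5), (1, 10), (1, 11), (1, 12), (1, 14), (1, 17), (1, 19), (1, 20), (1, 21), (1, 26), (1, 27), (1, 28), (1, 30), (2, 1), (2, 3), (2, 4), (2, 5), (2, 10), (2, 11), (2, 12), (2, 14), (2, 17), (2, 19), (2, 20), (2, 21), (2, 26), (2, 27), (2, 28), (2, 30), (3, 1), (3, 3), (3, 4), (3, 5), (3, 10), (3, 11), (3, 12), (3, 14), (3, 17), (3, 19), (3, 20), (3, 21), (3, 26), (3, 27), (3, 28), (3, 30), (4, 1), (4, 3), (4, 4), (4, 5), (4, 10), (4, 11), (4, 12), (4, 14), (4, 17), (4, 19), (4, 20), (4, 21), (4, 26), (4, 27), (4, 28), (4, 30), (5, 1), (5, 3), (5, 4), (5, 5), (5, 10), (5, 11), (5, 12), (5, 14), (5, 17), (5, 19), (5, 20), (5, 21), (5, 26), (5, 27), (5, 28), (5, 30), (6, 1), (6, 3), (6, 4), (6, 5), (6, 10), (6, 11), (6, 12), (6, 14), (6, 17), (6, 19), (6, 20), (6, 21), (6, 26), (6, 27), (6, 28), (6, 30), (7, 1), (7, 3), (7, 4), (7, 5), (7, 10), (7, 11), (7, 12), (7, 14), (7, 17), (7, 19), (7, 20), (7, 21), (7, 26), (7, 27), (7, 28), (7, 30)]

Answer: no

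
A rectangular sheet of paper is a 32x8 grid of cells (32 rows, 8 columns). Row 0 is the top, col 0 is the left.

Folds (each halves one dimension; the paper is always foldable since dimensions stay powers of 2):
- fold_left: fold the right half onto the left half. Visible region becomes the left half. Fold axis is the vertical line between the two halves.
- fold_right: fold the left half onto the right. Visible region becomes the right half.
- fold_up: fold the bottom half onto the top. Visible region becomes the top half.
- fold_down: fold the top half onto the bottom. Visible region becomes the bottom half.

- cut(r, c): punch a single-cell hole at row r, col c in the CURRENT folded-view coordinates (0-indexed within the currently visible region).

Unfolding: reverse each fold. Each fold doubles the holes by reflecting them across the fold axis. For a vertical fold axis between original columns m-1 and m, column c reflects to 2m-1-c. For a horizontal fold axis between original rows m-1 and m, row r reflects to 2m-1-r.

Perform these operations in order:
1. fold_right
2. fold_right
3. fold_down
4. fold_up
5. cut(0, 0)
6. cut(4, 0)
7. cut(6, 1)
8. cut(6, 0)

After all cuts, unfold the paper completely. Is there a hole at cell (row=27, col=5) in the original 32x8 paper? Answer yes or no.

Op 1 fold_right: fold axis v@4; visible region now rows[0,32) x cols[4,8) = 32x4
Op 2 fold_right: fold axis v@6; visible region now rows[0,32) x cols[6,8) = 32x2
Op 3 fold_down: fold axis h@16; visible region now rows[16,32) x cols[6,8) = 16x2
Op 4 fold_up: fold axis h@24; visible region now rows[16,24) x cols[6,8) = 8x2
Op 5 cut(0, 0): punch at orig (16,6); cuts so far [(16, 6)]; region rows[16,24) x cols[6,8) = 8x2
Op 6 cut(4, 0): punch at orig (20,6); cuts so far [(16, 6), (20, 6)]; region rows[16,24) x cols[6,8) = 8x2
Op 7 cut(6, 1): punch at orig (22,7); cuts so far [(16, 6), (20, 6), (22, 7)]; region rows[16,24) x cols[6,8) = 8x2
Op 8 cut(6, 0): punch at orig (22,6); cuts so far [(16, 6), (20, 6), (22, 6), (22, 7)]; region rows[16,24) x cols[6,8) = 8x2
Unfold 1 (reflect across h@24): 8 holes -> [(16, 6), (20, 6), (22, 6), (22, 7), (25, 6), (25, 7), (27, 6), (31, 6)]
Unfold 2 (reflect across h@16): 16 holes -> [(0, 6), (4, 6), (6, 6), (6, 7), (9, 6), (9, 7), (11, 6), (15, 6), (16, 6), (20, 6), (22, 6), (22, 7), (25, 6), (25, 7), (27, 6), (31, 6)]
Unfold 3 (reflect across v@6): 32 holes -> [(0, 5), (0, 6), (4, 5), (4, 6), (6, 4), (6, 5), (6, 6), (6, 7), (9, 4), (9, 5), (9, 6), (9, 7), (11, 5), (11, 6), (15, 5), (15, 6), (16, 5), (16, 6), (20, 5), (20, 6), (22, 4), (22, 5), (22, 6), (22, 7), (25, 4), (25, 5), (25, 6), (25, 7), (27, 5), (27, 6), (31, 5), (31, 6)]
Unfold 4 (reflect across v@4): 64 holes -> [(0, 1), (0, 2), (0, 5), (0, 6), (4, 1), (4, 2), (4, 5), (4, 6), (6, 0), (6, 1), (6, 2), (6, 3), (6, 4), (6, 5), (6, 6), (6, 7), (9, 0), (9, 1), (9, 2), (9, 3), (9, 4), (9, 5), (9, 6), (9, 7), (11, 1), (11, 2), (11, 5), (11, 6), (15, 1), (15, 2), (15, 5), (15, 6), (16, 1), (16, 2), (16, 5), (16, 6), (20, 1), (20, 2), (20, 5), (20, 6), (22, 0), (22, 1), (22, 2), (22, 3), (22, 4), (22, 5), (22, 6), (22, 7), (25, 0), (25, 1), (25, 2), (25, 3), (25, 4), (25, 5), (25, 6), (25, 7), (27, 1), (27, 2), (27, 5), (27, 6), (31, 1), (31, 2), (31, 5), (31, 6)]
Holes: [(0, 1), (0, 2), (0, 5), (0, 6), (4, 1), (4, 2), (4, 5), (4, 6), (6, 0), (6, 1), (6, 2), (6, 3), (6, 4), (6, 5), (6, 6), (6, 7), (9, 0), (9, 1), (9, 2), (9, 3), (9, 4), (9, 5), (9, 6), (9, 7), (11, 1), (11, 2), (11, 5), (11, 6), (15, 1), (15, 2), (15, 5), (15, 6), (16, 1), (16, 2), (16, 5), (16, 6), (20, 1), (20, 2), (20, 5), (20, 6), (22, 0), (22, 1), (22, 2), (22, 3), (22, 4), (22, 5), (22, 6), (22, 7), (25, 0), (25, 1), (25, 2), (25, 3), (25, 4), (25, 5), (25, 6), (25, 7), (27, 1), (27, 2), (27, 5), (27, 6), (31, 1), (31, 2), (31, 5), (31, 6)]

Answer: yes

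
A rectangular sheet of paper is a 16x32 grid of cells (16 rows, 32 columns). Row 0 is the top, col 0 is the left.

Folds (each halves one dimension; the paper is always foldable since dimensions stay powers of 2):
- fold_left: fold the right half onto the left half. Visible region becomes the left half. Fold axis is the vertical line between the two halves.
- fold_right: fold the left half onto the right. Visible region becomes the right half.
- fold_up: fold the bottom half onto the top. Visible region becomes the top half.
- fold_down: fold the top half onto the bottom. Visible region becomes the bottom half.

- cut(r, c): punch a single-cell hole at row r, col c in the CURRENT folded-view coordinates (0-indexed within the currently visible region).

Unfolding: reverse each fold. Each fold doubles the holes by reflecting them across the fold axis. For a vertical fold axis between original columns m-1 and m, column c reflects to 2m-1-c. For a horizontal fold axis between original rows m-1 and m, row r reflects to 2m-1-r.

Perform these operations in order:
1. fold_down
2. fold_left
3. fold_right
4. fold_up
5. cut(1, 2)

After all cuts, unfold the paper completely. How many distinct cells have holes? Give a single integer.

Op 1 fold_down: fold axis h@8; visible region now rows[8,16) x cols[0,32) = 8x32
Op 2 fold_left: fold axis v@16; visible region now rows[8,16) x cols[0,16) = 8x16
Op 3 fold_right: fold axis v@8; visible region now rows[8,16) x cols[8,16) = 8x8
Op 4 fold_up: fold axis h@12; visible region now rows[8,12) x cols[8,16) = 4x8
Op 5 cut(1, 2): punch at orig (9,10); cuts so far [(9, 10)]; region rows[8,12) x cols[8,16) = 4x8
Unfold 1 (reflect across h@12): 2 holes -> [(9, 10), (14, 10)]
Unfold 2 (reflect across v@8): 4 holes -> [(9, 5), (9, 10), (14, 5), (14, 10)]
Unfold 3 (reflect across v@16): 8 holes -> [(9, 5), (9, 10), (9, 21), (9, 26), (14, 5), (14, 10), (14, 21), (14, 26)]
Unfold 4 (reflect across h@8): 16 holes -> [(1, 5), (1, 10), (1, 21), (1, 26), (6, 5), (6, 10), (6, 21), (6, 26), (9, 5), (9, 10), (9, 21), (9, 26), (14, 5), (14, 10), (14, 21), (14, 26)]

Answer: 16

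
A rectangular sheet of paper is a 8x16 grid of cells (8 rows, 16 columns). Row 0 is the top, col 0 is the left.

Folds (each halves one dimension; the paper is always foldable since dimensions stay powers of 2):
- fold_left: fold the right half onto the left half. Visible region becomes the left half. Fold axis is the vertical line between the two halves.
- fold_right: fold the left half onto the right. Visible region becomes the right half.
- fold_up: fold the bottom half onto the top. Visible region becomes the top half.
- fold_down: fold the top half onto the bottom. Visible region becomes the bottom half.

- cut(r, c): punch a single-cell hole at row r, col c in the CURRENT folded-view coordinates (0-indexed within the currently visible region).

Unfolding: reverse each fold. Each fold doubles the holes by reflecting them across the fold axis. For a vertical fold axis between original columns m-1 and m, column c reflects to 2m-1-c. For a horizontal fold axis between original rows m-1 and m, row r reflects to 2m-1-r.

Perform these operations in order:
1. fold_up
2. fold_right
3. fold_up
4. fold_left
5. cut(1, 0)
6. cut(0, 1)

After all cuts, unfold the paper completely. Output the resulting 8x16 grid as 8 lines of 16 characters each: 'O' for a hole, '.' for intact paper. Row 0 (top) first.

Answer: .O....O..O....O.
O......OO......O
O......OO......O
.O....O..O....O.
.O....O..O....O.
O......OO......O
O......OO......O
.O....O..O....O.

Derivation:
Op 1 fold_up: fold axis h@4; visible region now rows[0,4) x cols[0,16) = 4x16
Op 2 fold_right: fold axis v@8; visible region now rows[0,4) x cols[8,16) = 4x8
Op 3 fold_up: fold axis h@2; visible region now rows[0,2) x cols[8,16) = 2x8
Op 4 fold_left: fold axis v@12; visible region now rows[0,2) x cols[8,12) = 2x4
Op 5 cut(1, 0): punch at orig (1,8); cuts so far [(1, 8)]; region rows[0,2) x cols[8,12) = 2x4
Op 6 cut(0, 1): punch at orig (0,9); cuts so far [(0, 9), (1, 8)]; region rows[0,2) x cols[8,12) = 2x4
Unfold 1 (reflect across v@12): 4 holes -> [(0, 9), (0, 14), (1, 8), (1, 15)]
Unfold 2 (reflect across h@2): 8 holes -> [(0, 9), (0, 14), (1, 8), (1, 15), (2, 8), (2, 15), (3, 9), (3, 14)]
Unfold 3 (reflect across v@8): 16 holes -> [(0, 1), (0, 6), (0, 9), (0, 14), (1, 0), (1, 7), (1, 8), (1, 15), (2, 0), (2, 7), (2, 8), (2, 15), (3, 1), (3, 6), (3, 9), (3, 14)]
Unfold 4 (reflect across h@4): 32 holes -> [(0, 1), (0, 6), (0, 9), (0, 14), (1, 0), (1, 7), (1, 8), (1, 15), (2, 0), (2, 7), (2, 8), (2, 15), (3, 1), (3, 6), (3, 9), (3, 14), (4, 1), (4, 6), (4, 9), (4, 14), (5, 0), (5, 7), (5, 8), (5, 15), (6, 0), (6, 7), (6, 8), (6, 15), (7, 1), (7, 6), (7, 9), (7, 14)]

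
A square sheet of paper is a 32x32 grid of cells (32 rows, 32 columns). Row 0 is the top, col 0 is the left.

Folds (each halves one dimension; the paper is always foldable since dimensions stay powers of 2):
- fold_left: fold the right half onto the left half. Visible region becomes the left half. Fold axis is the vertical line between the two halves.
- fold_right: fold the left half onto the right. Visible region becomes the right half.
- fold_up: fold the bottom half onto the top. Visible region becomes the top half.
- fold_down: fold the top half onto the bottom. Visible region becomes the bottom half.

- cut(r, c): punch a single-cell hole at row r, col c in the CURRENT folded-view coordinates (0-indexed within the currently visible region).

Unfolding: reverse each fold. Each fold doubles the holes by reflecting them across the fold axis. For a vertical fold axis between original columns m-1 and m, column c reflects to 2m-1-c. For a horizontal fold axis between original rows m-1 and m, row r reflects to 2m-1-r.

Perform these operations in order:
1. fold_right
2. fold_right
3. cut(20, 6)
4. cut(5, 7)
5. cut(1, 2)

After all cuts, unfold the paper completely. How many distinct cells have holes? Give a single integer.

Answer: 12

Derivation:
Op 1 fold_right: fold axis v@16; visible region now rows[0,32) x cols[16,32) = 32x16
Op 2 fold_right: fold axis v@24; visible region now rows[0,32) x cols[24,32) = 32x8
Op 3 cut(20, 6): punch at orig (20,30); cuts so far [(20, 30)]; region rows[0,32) x cols[24,32) = 32x8
Op 4 cut(5, 7): punch at orig (5,31); cuts so far [(5, 31), (20, 30)]; region rows[0,32) x cols[24,32) = 32x8
Op 5 cut(1, 2): punch at orig (1,26); cuts so far [(1, 26), (5, 31), (20, 30)]; region rows[0,32) x cols[24,32) = 32x8
Unfold 1 (reflect across v@24): 6 holes -> [(1, 21), (1, 26), (5, 16), (5, 31), (20, 17), (20, 30)]
Unfold 2 (reflect across v@16): 12 holes -> [(1, 5), (1, 10), (1, 21), (1, 26), (5, 0), (5, 15), (5, 16), (5, 31), (20, 1), (20, 14), (20, 17), (20, 30)]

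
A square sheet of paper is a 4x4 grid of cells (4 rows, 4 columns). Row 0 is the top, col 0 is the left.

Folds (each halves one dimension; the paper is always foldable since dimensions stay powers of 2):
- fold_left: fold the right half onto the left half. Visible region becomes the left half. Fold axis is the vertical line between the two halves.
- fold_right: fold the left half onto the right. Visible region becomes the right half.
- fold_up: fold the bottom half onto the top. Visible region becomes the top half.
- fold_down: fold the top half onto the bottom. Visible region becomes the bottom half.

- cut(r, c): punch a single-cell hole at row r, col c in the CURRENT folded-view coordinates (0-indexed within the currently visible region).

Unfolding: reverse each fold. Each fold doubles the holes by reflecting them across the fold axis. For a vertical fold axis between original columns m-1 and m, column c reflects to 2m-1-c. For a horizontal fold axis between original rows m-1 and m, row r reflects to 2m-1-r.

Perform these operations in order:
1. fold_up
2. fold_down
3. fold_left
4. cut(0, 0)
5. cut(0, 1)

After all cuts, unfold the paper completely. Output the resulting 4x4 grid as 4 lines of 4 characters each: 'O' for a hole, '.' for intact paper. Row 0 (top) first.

Answer: OOOO
OOOO
OOOO
OOOO

Derivation:
Op 1 fold_up: fold axis h@2; visible region now rows[0,2) x cols[0,4) = 2x4
Op 2 fold_down: fold axis h@1; visible region now rows[1,2) x cols[0,4) = 1x4
Op 3 fold_left: fold axis v@2; visible region now rows[1,2) x cols[0,2) = 1x2
Op 4 cut(0, 0): punch at orig (1,0); cuts so far [(1, 0)]; region rows[1,2) x cols[0,2) = 1x2
Op 5 cut(0, 1): punch at orig (1,1); cuts so far [(1, 0), (1, 1)]; region rows[1,2) x cols[0,2) = 1x2
Unfold 1 (reflect across v@2): 4 holes -> [(1, 0), (1, 1), (1, 2), (1, 3)]
Unfold 2 (reflect across h@1): 8 holes -> [(0, 0), (0, 1), (0, 2), (0, 3), (1, 0), (1, 1), (1, 2), (1, 3)]
Unfold 3 (reflect across h@2): 16 holes -> [(0, 0), (0, 1), (0, 2), (0, 3), (1, 0), (1, 1), (1, 2), (1, 3), (2, 0), (2, 1), (2, 2), (2, 3), (3, 0), (3, 1), (3, 2), (3, 3)]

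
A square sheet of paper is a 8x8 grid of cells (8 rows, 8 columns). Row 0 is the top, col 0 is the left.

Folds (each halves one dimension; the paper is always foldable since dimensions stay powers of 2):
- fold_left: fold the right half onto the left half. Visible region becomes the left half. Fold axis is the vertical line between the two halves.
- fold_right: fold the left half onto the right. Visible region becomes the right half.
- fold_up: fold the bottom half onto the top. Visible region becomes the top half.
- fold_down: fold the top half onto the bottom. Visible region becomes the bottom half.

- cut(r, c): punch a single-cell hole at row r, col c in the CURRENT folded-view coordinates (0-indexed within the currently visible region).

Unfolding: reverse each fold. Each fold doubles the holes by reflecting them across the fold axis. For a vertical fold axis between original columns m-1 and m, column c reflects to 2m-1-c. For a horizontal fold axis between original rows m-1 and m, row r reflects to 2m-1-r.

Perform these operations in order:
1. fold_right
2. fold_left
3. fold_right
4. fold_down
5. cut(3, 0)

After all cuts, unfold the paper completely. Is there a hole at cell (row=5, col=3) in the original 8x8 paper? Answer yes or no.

Answer: no

Derivation:
Op 1 fold_right: fold axis v@4; visible region now rows[0,8) x cols[4,8) = 8x4
Op 2 fold_left: fold axis v@6; visible region now rows[0,8) x cols[4,6) = 8x2
Op 3 fold_right: fold axis v@5; visible region now rows[0,8) x cols[5,6) = 8x1
Op 4 fold_down: fold axis h@4; visible region now rows[4,8) x cols[5,6) = 4x1
Op 5 cut(3, 0): punch at orig (7,5); cuts so far [(7, 5)]; region rows[4,8) x cols[5,6) = 4x1
Unfold 1 (reflect across h@4): 2 holes -> [(0, 5), (7, 5)]
Unfold 2 (reflect across v@5): 4 holes -> [(0, 4), (0, 5), (7, 4), (7, 5)]
Unfold 3 (reflect across v@6): 8 holes -> [(0, 4), (0, 5), (0, 6), (0, 7), (7, 4), (7, 5), (7, 6), (7, 7)]
Unfold 4 (reflect across v@4): 16 holes -> [(0, 0), (0, 1), (0, 2), (0, 3), (0, 4), (0, 5), (0, 6), (0, 7), (7, 0), (7, 1), (7, 2), (7, 3), (7, 4), (7, 5), (7, 6), (7, 7)]
Holes: [(0, 0), (0, 1), (0, 2), (0, 3), (0, 4), (0, 5), (0, 6), (0, 7), (7, 0), (7, 1), (7, 2), (7, 3), (7, 4), (7, 5), (7, 6), (7, 7)]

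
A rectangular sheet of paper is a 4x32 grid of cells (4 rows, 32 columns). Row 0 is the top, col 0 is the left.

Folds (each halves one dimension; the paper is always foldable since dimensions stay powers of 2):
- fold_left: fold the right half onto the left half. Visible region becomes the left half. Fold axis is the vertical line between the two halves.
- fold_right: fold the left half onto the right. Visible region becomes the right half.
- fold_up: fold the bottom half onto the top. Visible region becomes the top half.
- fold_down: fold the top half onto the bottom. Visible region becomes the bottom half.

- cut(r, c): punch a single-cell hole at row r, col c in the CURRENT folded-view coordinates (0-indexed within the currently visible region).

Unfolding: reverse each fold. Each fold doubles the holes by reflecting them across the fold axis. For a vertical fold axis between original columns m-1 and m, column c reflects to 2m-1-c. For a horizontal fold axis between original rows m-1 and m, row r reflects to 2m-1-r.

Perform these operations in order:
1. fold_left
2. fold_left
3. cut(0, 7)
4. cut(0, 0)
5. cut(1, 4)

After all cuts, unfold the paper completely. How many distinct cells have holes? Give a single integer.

Op 1 fold_left: fold axis v@16; visible region now rows[0,4) x cols[0,16) = 4x16
Op 2 fold_left: fold axis v@8; visible region now rows[0,4) x cols[0,8) = 4x8
Op 3 cut(0, 7): punch at orig (0,7); cuts so far [(0, 7)]; region rows[0,4) x cols[0,8) = 4x8
Op 4 cut(0, 0): punch at orig (0,0); cuts so far [(0, 0), (0, 7)]; region rows[0,4) x cols[0,8) = 4x8
Op 5 cut(1, 4): punch at orig (1,4); cuts so far [(0, 0), (0, 7), (1, 4)]; region rows[0,4) x cols[0,8) = 4x8
Unfold 1 (reflect across v@8): 6 holes -> [(0, 0), (0, 7), (0, 8), (0, 15), (1, 4), (1, 11)]
Unfold 2 (reflect across v@16): 12 holes -> [(0, 0), (0, 7), (0, 8), (0, 15), (0, 16), (0, 23), (0, 24), (0, 31), (1, 4), (1, 11), (1, 20), (1, 27)]

Answer: 12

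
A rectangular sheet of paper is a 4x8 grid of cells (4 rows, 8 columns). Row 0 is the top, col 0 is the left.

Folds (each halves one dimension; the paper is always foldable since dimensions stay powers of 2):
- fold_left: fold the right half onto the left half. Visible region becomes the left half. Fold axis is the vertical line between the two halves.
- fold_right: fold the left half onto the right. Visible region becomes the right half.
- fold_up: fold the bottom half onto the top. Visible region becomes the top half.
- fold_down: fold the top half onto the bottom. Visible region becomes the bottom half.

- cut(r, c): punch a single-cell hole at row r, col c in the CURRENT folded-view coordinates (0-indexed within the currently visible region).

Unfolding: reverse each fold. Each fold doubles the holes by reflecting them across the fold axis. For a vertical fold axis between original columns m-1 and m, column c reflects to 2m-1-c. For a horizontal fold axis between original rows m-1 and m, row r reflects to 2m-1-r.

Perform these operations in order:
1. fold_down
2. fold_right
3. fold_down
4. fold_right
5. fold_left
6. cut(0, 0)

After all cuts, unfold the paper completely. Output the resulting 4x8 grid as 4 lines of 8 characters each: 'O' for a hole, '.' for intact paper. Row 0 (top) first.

Op 1 fold_down: fold axis h@2; visible region now rows[2,4) x cols[0,8) = 2x8
Op 2 fold_right: fold axis v@4; visible region now rows[2,4) x cols[4,8) = 2x4
Op 3 fold_down: fold axis h@3; visible region now rows[3,4) x cols[4,8) = 1x4
Op 4 fold_right: fold axis v@6; visible region now rows[3,4) x cols[6,8) = 1x2
Op 5 fold_left: fold axis v@7; visible region now rows[3,4) x cols[6,7) = 1x1
Op 6 cut(0, 0): punch at orig (3,6); cuts so far [(3, 6)]; region rows[3,4) x cols[6,7) = 1x1
Unfold 1 (reflect across v@7): 2 holes -> [(3, 6), (3, 7)]
Unfold 2 (reflect across v@6): 4 holes -> [(3, 4), (3, 5), (3, 6), (3, 7)]
Unfold 3 (reflect across h@3): 8 holes -> [(2, 4), (2, 5), (2, 6), (2, 7), (3, 4), (3, 5), (3, 6), (3, 7)]
Unfold 4 (reflect across v@4): 16 holes -> [(2, 0), (2, 1), (2, 2), (2, 3), (2, 4), (2, 5), (2, 6), (2, 7), (3, 0), (3, 1), (3, 2), (3, 3), (3, 4), (3, 5), (3, 6), (3, 7)]
Unfold 5 (reflect across h@2): 32 holes -> [(0, 0), (0, 1), (0, 2), (0, 3), (0, 4), (0, 5), (0, 6), (0, 7), (1, 0), (1, 1), (1, 2), (1, 3), (1, 4), (1, 5), (1, 6), (1, 7), (2, 0), (2, 1), (2, 2), (2, 3), (2, 4), (2, 5), (2, 6), (2, 7), (3, 0), (3, 1), (3, 2), (3, 3), (3, 4), (3, 5), (3, 6), (3, 7)]

Answer: OOOOOOOO
OOOOOOOO
OOOOOOOO
OOOOOOOO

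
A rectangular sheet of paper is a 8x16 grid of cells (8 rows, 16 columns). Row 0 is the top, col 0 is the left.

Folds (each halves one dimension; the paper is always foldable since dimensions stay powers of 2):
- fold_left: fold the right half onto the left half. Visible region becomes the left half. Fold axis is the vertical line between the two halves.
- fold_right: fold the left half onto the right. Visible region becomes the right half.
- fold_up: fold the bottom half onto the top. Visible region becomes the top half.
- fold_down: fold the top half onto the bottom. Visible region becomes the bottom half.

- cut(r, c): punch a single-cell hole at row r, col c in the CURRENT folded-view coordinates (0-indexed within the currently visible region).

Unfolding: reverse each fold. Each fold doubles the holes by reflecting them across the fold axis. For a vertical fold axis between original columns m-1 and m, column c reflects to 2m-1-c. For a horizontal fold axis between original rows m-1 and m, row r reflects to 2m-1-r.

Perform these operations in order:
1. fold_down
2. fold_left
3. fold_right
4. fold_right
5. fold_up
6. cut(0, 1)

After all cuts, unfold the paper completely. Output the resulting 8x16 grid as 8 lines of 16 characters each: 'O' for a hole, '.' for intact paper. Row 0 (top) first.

Op 1 fold_down: fold axis h@4; visible region now rows[4,8) x cols[0,16) = 4x16
Op 2 fold_left: fold axis v@8; visible region now rows[4,8) x cols[0,8) = 4x8
Op 3 fold_right: fold axis v@4; visible region now rows[4,8) x cols[4,8) = 4x4
Op 4 fold_right: fold axis v@6; visible region now rows[4,8) x cols[6,8) = 4x2
Op 5 fold_up: fold axis h@6; visible region now rows[4,6) x cols[6,8) = 2x2
Op 6 cut(0, 1): punch at orig (4,7); cuts so far [(4, 7)]; region rows[4,6) x cols[6,8) = 2x2
Unfold 1 (reflect across h@6): 2 holes -> [(4, 7), (7, 7)]
Unfold 2 (reflect across v@6): 4 holes -> [(4, 4), (4, 7), (7, 4), (7, 7)]
Unfold 3 (reflect across v@4): 8 holes -> [(4, 0), (4, 3), (4, 4), (4, 7), (7, 0), (7, 3), (7, 4), (7, 7)]
Unfold 4 (reflect across v@8): 16 holes -> [(4, 0), (4, 3), (4, 4), (4, 7), (4, 8), (4, 11), (4, 12), (4, 15), (7, 0), (7, 3), (7, 4), (7, 7), (7, 8), (7, 11), (7, 12), (7, 15)]
Unfold 5 (reflect across h@4): 32 holes -> [(0, 0), (0, 3), (0, 4), (0, 7), (0, 8), (0, 11), (0, 12), (0, 15), (3, 0), (3, 3), (3, 4), (3, 7), (3, 8), (3, 11), (3, 12), (3, 15), (4, 0), (4, 3), (4, 4), (4, 7), (4, 8), (4, 11), (4, 12), (4, 15), (7, 0), (7, 3), (7, 4), (7, 7), (7, 8), (7, 11), (7, 12), (7, 15)]

Answer: O..OO..OO..OO..O
................
................
O..OO..OO..OO..O
O..OO..OO..OO..O
................
................
O..OO..OO..OO..O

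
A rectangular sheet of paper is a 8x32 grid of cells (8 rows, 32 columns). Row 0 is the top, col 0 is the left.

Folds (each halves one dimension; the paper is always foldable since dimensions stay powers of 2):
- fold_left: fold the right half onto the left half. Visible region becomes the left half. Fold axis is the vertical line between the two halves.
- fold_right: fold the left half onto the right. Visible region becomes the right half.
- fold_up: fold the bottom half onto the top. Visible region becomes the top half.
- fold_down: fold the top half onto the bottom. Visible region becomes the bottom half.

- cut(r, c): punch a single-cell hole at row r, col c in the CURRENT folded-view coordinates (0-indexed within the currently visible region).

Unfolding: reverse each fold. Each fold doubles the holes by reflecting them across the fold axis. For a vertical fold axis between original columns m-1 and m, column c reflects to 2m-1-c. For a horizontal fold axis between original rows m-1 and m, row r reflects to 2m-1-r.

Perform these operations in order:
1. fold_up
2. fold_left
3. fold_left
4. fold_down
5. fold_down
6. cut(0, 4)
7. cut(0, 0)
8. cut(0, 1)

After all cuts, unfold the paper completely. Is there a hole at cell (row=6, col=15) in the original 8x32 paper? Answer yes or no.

Answer: yes

Derivation:
Op 1 fold_up: fold axis h@4; visible region now rows[0,4) x cols[0,32) = 4x32
Op 2 fold_left: fold axis v@16; visible region now rows[0,4) x cols[0,16) = 4x16
Op 3 fold_left: fold axis v@8; visible region now rows[0,4) x cols[0,8) = 4x8
Op 4 fold_down: fold axis h@2; visible region now rows[2,4) x cols[0,8) = 2x8
Op 5 fold_down: fold axis h@3; visible region now rows[3,4) x cols[0,8) = 1x8
Op 6 cut(0, 4): punch at orig (3,4); cuts so far [(3, 4)]; region rows[3,4) x cols[0,8) = 1x8
Op 7 cut(0, 0): punch at orig (3,0); cuts so far [(3, 0), (3, 4)]; region rows[3,4) x cols[0,8) = 1x8
Op 8 cut(0, 1): punch at orig (3,1); cuts so far [(3, 0), (3, 1), (3, 4)]; region rows[3,4) x cols[0,8) = 1x8
Unfold 1 (reflect across h@3): 6 holes -> [(2, 0), (2, 1), (2, 4), (3, 0), (3, 1), (3, 4)]
Unfold 2 (reflect across h@2): 12 holes -> [(0, 0), (0, 1), (0, 4), (1, 0), (1, 1), (1, 4), (2, 0), (2, 1), (2, 4), (3, 0), (3, 1), (3, 4)]
Unfold 3 (reflect across v@8): 24 holes -> [(0, 0), (0, 1), (0, 4), (0, 11), (0, 14), (0, 15), (1, 0), (1, 1), (1, 4), (1, 11), (1, 14), (1, 15), (2, 0), (2, 1), (2, 4), (2, 11), (2, 14), (2, 15), (3, 0), (3, 1), (3, 4), (3, 11), (3, 14), (3, 15)]
Unfold 4 (reflect across v@16): 48 holes -> [(0, 0), (0, 1), (0, 4), (0, 11), (0, 14), (0, 15), (0, 16), (0, 17), (0, 20), (0, 27), (0, 30), (0, 31), (1, 0), (1, 1), (1, 4), (1, 11), (1, 14), (1, 15), (1, 16), (1, 17), (1, 20), (1, 27), (1, 30), (1, 31), (2, 0), (2, 1), (2, 4), (2, 11), (2, 14), (2, 15), (2, 16), (2, 17), (2, 20), (2, 27), (2, 30), (2, 31), (3, 0), (3, 1), (3, 4), (3, 11), (3, 14), (3, 15), (3, 16), (3, 17), (3, 20), (3, 27), (3, 30), (3, 31)]
Unfold 5 (reflect across h@4): 96 holes -> [(0, 0), (0, 1), (0, 4), (0, 11), (0, 14), (0, 15), (0, 16), (0, 17), (0, 20), (0, 27), (0, 30), (0, 31), (1, 0), (1, 1), (1, 4), (1, 11), (1, 14), (1, 15), (1, 16), (1, 17), (1, 20), (1, 27), (1, 30), (1, 31), (2, 0), (2, 1), (2, 4), (2, 11), (2, 14), (2, 15), (2, 16), (2, 17), (2, 20), (2, 27), (2, 30), (2, 31), (3, 0), (3, 1), (3, 4), (3, 11), (3, 14), (3, 15), (3, 16), (3, 17), (3, 20), (3, 27), (3, 30), (3, 31), (4, 0), (4, 1), (4, 4), (4, 11), (4, 14), (4, 15), (4, 16), (4, 17), (4, 20), (4, 27), (4, 30), (4, 31), (5, 0), (5, 1), (5, 4), (5, 11), (5, 14), (5, 15), (5, 16), (5, 17), (5, 20), (5, 27), (5, 30), (5, 31), (6, 0), (6, 1), (6, 4), (6, 11), (6, 14), (6, 15), (6, 16), (6, 17), (6, 20), (6, 27), (6, 30), (6, 31), (7, 0), (7, 1), (7, 4), (7, 11), (7, 14), (7, 15), (7, 16), (7, 17), (7, 20), (7, 27), (7, 30), (7, 31)]
Holes: [(0, 0), (0, 1), (0, 4), (0, 11), (0, 14), (0, 15), (0, 16), (0, 17), (0, 20), (0, 27), (0, 30), (0, 31), (1, 0), (1, 1), (1, 4), (1, 11), (1, 14), (1, 15), (1, 16), (1, 17), (1, 20), (1, 27), (1, 30), (1, 31), (2, 0), (2, 1), (2, 4), (2, 11), (2, 14), (2, 15), (2, 16), (2, 17), (2, 20), (2, 27), (2, 30), (2, 31), (3, 0), (3, 1), (3, 4), (3, 11), (3, 14), (3, 15), (3, 16), (3, 17), (3, 20), (3, 27), (3, 30), (3, 31), (4, 0), (4, 1), (4, 4), (4, 11), (4, 14), (4, 15), (4, 16), (4, 17), (4, 20), (4, 27), (4, 30), (4, 31), (5, 0), (5, 1), (5, 4), (5, 11), (5, 14), (5, 15), (5, 16), (5, 17), (5, 20), (5, 27), (5, 30), (5, 31), (6, 0), (6, 1), (6, 4), (6, 11), (6, 14), (6, 15), (6, 16), (6, 17), (6, 20), (6, 27), (6, 30), (6, 31), (7, 0), (7, 1), (7, 4), (7, 11), (7, 14), (7, 15), (7, 16), (7, 17), (7, 20), (7, 27), (7, 30), (7, 31)]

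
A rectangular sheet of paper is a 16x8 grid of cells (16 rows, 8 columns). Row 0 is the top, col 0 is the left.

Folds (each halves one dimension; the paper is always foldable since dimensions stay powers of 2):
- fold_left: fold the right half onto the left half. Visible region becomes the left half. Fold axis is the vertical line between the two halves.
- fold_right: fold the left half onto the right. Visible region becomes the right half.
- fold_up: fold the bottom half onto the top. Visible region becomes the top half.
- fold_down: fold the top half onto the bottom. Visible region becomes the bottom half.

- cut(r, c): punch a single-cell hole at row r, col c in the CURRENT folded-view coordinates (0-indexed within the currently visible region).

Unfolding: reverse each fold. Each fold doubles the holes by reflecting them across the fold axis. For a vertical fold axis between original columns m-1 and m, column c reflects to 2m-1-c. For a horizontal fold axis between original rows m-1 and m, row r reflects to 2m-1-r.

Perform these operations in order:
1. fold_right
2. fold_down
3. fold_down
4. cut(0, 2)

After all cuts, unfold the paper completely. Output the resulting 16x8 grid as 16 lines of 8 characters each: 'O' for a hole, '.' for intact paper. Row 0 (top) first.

Answer: ........
........
........
.O....O.
.O....O.
........
........
........
........
........
........
.O....O.
.O....O.
........
........
........

Derivation:
Op 1 fold_right: fold axis v@4; visible region now rows[0,16) x cols[4,8) = 16x4
Op 2 fold_down: fold axis h@8; visible region now rows[8,16) x cols[4,8) = 8x4
Op 3 fold_down: fold axis h@12; visible region now rows[12,16) x cols[4,8) = 4x4
Op 4 cut(0, 2): punch at orig (12,6); cuts so far [(12, 6)]; region rows[12,16) x cols[4,8) = 4x4
Unfold 1 (reflect across h@12): 2 holes -> [(11, 6), (12, 6)]
Unfold 2 (reflect across h@8): 4 holes -> [(3, 6), (4, 6), (11, 6), (12, 6)]
Unfold 3 (reflect across v@4): 8 holes -> [(3, 1), (3, 6), (4, 1), (4, 6), (11, 1), (11, 6), (12, 1), (12, 6)]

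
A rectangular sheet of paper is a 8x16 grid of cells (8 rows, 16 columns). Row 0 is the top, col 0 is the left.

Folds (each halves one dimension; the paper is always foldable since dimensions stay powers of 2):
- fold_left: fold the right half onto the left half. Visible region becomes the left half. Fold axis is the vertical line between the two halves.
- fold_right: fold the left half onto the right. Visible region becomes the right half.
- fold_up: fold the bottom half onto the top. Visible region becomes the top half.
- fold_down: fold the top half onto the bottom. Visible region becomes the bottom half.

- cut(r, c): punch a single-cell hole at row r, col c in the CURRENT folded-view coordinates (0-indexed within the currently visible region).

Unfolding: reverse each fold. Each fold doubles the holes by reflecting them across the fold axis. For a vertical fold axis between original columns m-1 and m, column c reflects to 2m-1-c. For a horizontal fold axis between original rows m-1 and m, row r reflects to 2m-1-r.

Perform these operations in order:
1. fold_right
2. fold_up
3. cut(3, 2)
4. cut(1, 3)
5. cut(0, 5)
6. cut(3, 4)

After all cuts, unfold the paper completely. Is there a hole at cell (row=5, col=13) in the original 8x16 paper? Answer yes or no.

Op 1 fold_right: fold axis v@8; visible region now rows[0,8) x cols[8,16) = 8x8
Op 2 fold_up: fold axis h@4; visible region now rows[0,4) x cols[8,16) = 4x8
Op 3 cut(3, 2): punch at orig (3,10); cuts so far [(3, 10)]; region rows[0,4) x cols[8,16) = 4x8
Op 4 cut(1, 3): punch at orig (1,11); cuts so far [(1, 11), (3, 10)]; region rows[0,4) x cols[8,16) = 4x8
Op 5 cut(0, 5): punch at orig (0,13); cuts so far [(0, 13), (1, 11), (3, 10)]; region rows[0,4) x cols[8,16) = 4x8
Op 6 cut(3, 4): punch at orig (3,12); cuts so far [(0, 13), (1, 11), (3, 10), (3, 12)]; region rows[0,4) x cols[8,16) = 4x8
Unfold 1 (reflect across h@4): 8 holes -> [(0, 13), (1, 11), (3, 10), (3, 12), (4, 10), (4, 12), (6, 11), (7, 13)]
Unfold 2 (reflect across v@8): 16 holes -> [(0, 2), (0, 13), (1, 4), (1, 11), (3, 3), (3, 5), (3, 10), (3, 12), (4, 3), (4, 5), (4, 10), (4, 12), (6, 4), (6, 11), (7, 2), (7, 13)]
Holes: [(0, 2), (0, 13), (1, 4), (1, 11), (3, 3), (3, 5), (3, 10), (3, 12), (4, 3), (4, 5), (4, 10), (4, 12), (6, 4), (6, 11), (7, 2), (7, 13)]

Answer: no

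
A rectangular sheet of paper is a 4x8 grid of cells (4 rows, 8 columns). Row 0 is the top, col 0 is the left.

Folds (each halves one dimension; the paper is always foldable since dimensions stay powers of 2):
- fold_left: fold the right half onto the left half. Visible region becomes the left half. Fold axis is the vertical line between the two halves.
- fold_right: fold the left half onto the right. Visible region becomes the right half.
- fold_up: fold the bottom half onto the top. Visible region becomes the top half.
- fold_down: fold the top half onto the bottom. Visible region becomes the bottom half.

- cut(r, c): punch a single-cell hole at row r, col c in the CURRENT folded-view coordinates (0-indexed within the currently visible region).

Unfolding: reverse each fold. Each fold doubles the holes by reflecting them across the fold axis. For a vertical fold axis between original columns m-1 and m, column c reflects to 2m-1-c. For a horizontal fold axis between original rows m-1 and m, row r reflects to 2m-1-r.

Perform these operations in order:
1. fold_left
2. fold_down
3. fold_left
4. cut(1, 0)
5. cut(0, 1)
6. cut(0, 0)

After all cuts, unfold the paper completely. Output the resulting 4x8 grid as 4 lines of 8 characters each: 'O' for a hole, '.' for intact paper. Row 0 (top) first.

Op 1 fold_left: fold axis v@4; visible region now rows[0,4) x cols[0,4) = 4x4
Op 2 fold_down: fold axis h@2; visible region now rows[2,4) x cols[0,4) = 2x4
Op 3 fold_left: fold axis v@2; visible region now rows[2,4) x cols[0,2) = 2x2
Op 4 cut(1, 0): punch at orig (3,0); cuts so far [(3, 0)]; region rows[2,4) x cols[0,2) = 2x2
Op 5 cut(0, 1): punch at orig (2,1); cuts so far [(2, 1), (3, 0)]; region rows[2,4) x cols[0,2) = 2x2
Op 6 cut(0, 0): punch at orig (2,0); cuts so far [(2, 0), (2, 1), (3, 0)]; region rows[2,4) x cols[0,2) = 2x2
Unfold 1 (reflect across v@2): 6 holes -> [(2, 0), (2, 1), (2, 2), (2, 3), (3, 0), (3, 3)]
Unfold 2 (reflect across h@2): 12 holes -> [(0, 0), (0, 3), (1, 0), (1, 1), (1, 2), (1, 3), (2, 0), (2, 1), (2, 2), (2, 3), (3, 0), (3, 3)]
Unfold 3 (reflect across v@4): 24 holes -> [(0, 0), (0, 3), (0, 4), (0, 7), (1, 0), (1, 1), (1, 2), (1, 3), (1, 4), (1, 5), (1, 6), (1, 7), (2, 0), (2, 1), (2, 2), (2, 3), (2, 4), (2, 5), (2, 6), (2, 7), (3, 0), (3, 3), (3, 4), (3, 7)]

Answer: O..OO..O
OOOOOOOO
OOOOOOOO
O..OO..O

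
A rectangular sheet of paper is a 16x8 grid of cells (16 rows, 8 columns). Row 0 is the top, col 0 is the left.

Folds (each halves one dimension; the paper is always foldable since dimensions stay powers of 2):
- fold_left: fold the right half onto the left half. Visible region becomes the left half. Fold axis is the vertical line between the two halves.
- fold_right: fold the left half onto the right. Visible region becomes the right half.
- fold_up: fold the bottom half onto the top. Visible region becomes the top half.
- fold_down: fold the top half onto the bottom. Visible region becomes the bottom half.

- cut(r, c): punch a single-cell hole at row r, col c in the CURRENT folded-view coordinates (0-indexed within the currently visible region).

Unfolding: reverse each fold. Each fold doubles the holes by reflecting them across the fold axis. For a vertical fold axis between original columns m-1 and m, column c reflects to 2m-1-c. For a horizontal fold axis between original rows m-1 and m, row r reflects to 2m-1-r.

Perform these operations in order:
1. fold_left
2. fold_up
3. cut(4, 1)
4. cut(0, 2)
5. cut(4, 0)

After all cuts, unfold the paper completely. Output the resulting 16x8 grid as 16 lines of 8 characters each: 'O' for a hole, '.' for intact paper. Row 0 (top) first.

Op 1 fold_left: fold axis v@4; visible region now rows[0,16) x cols[0,4) = 16x4
Op 2 fold_up: fold axis h@8; visible region now rows[0,8) x cols[0,4) = 8x4
Op 3 cut(4, 1): punch at orig (4,1); cuts so far [(4, 1)]; region rows[0,8) x cols[0,4) = 8x4
Op 4 cut(0, 2): punch at orig (0,2); cuts so far [(0, 2), (4, 1)]; region rows[0,8) x cols[0,4) = 8x4
Op 5 cut(4, 0): punch at orig (4,0); cuts so far [(0, 2), (4, 0), (4, 1)]; region rows[0,8) x cols[0,4) = 8x4
Unfold 1 (reflect across h@8): 6 holes -> [(0, 2), (4, 0), (4, 1), (11, 0), (11, 1), (15, 2)]
Unfold 2 (reflect across v@4): 12 holes -> [(0, 2), (0, 5), (4, 0), (4, 1), (4, 6), (4, 7), (11, 0), (11, 1), (11, 6), (11, 7), (15, 2), (15, 5)]

Answer: ..O..O..
........
........
........
OO....OO
........
........
........
........
........
........
OO....OO
........
........
........
..O..O..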